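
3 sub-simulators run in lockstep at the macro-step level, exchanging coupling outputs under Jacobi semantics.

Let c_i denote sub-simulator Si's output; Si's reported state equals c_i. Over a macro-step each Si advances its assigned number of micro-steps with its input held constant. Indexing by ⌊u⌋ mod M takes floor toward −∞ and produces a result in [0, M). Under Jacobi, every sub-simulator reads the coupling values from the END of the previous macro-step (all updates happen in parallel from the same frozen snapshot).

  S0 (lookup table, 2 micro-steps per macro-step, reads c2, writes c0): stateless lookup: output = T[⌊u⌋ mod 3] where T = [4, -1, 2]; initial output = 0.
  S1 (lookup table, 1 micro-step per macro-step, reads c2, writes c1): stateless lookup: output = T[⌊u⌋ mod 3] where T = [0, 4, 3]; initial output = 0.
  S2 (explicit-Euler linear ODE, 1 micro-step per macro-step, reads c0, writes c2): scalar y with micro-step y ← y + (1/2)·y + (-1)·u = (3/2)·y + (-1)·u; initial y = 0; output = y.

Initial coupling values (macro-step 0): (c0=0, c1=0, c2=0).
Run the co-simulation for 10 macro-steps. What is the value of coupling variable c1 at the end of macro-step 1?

macro 1: S0 reads c2=0 → after 2×micro: 4; S1 reads c2=0 → after 1×micro: 0; S2 reads c0=0 → after 1×micro: 0 ⇒ (c0=4, c1=0, c2=0)
macro 2: S0 reads c2=0 → after 2×micro: 4; S1 reads c2=0 → after 1×micro: 0; S2 reads c0=4 → after 1×micro: -4 ⇒ (c0=4, c1=0, c2=-4)
macro 3: S0 reads c2=-4 → after 2×micro: 2; S1 reads c2=-4 → after 1×micro: 3; S2 reads c0=4 → after 1×micro: -10 ⇒ (c0=2, c1=3, c2=-10)
macro 4: S0 reads c2=-10 → after 2×micro: 2; S1 reads c2=-10 → after 1×micro: 3; S2 reads c0=2 → after 1×micro: -17 ⇒ (c0=2, c1=3, c2=-17)
macro 5: S0 reads c2=-17 → after 2×micro: -1; S1 reads c2=-17 → after 1×micro: 4; S2 reads c0=2 → after 1×micro: -55/2 ⇒ (c0=-1, c1=4, c2=-55/2)
macro 6: S0 reads c2=-55/2 → after 2×micro: 2; S1 reads c2=-55/2 → after 1×micro: 3; S2 reads c0=-1 → after 1×micro: -161/4 ⇒ (c0=2, c1=3, c2=-161/4)
macro 7: S0 reads c2=-161/4 → after 2×micro: -1; S1 reads c2=-161/4 → after 1×micro: 4; S2 reads c0=2 → after 1×micro: -499/8 ⇒ (c0=-1, c1=4, c2=-499/8)
macro 8: S0 reads c2=-499/8 → after 2×micro: 4; S1 reads c2=-499/8 → after 1×micro: 0; S2 reads c0=-1 → after 1×micro: -1481/16 ⇒ (c0=4, c1=0, c2=-1481/16)
macro 9: S0 reads c2=-1481/16 → after 2×micro: 4; S1 reads c2=-1481/16 → after 1×micro: 0; S2 reads c0=4 → after 1×micro: -4571/32 ⇒ (c0=4, c1=0, c2=-4571/32)
macro 10: S0 reads c2=-4571/32 → after 2×micro: -1; S1 reads c2=-4571/32 → after 1×micro: 4; S2 reads c0=4 → after 1×micro: -13969/64 ⇒ (c0=-1, c1=4, c2=-13969/64)

c1 at macro-step 1 = 0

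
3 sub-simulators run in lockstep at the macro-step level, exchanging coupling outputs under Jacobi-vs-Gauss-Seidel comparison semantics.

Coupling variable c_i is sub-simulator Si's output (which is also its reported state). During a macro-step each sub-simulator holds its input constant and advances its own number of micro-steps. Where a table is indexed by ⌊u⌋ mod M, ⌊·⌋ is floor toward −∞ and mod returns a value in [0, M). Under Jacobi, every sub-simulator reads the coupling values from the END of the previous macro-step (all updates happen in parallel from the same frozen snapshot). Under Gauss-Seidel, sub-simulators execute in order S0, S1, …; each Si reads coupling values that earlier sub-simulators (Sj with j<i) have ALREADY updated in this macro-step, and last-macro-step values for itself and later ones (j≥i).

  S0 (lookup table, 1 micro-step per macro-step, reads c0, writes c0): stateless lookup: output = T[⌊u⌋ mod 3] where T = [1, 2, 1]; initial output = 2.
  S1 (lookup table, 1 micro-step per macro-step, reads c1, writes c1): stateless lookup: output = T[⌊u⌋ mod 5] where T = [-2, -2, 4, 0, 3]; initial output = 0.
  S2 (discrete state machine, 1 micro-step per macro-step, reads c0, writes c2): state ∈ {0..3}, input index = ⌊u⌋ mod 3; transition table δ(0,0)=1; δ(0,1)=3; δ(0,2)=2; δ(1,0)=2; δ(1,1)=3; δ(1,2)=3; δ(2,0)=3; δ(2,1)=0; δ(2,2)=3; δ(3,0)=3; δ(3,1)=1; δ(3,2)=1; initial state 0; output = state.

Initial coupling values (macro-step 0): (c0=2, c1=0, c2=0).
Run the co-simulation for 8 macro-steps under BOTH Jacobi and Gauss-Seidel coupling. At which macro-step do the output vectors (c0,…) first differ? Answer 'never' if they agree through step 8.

[Jacobi] macro 1: S0 reads c0=2 → after 1×micro: 1; S1 reads c1=0 → after 1×micro: -2; S2 reads c0=2 → after 1×micro: 2 ⇒ (c0=1, c1=-2, c2=2)
[Jacobi] macro 2: S0 reads c0=1 → after 1×micro: 2; S1 reads c1=-2 → after 1×micro: 0; S2 reads c0=1 → after 1×micro: 0 ⇒ (c0=2, c1=0, c2=0)
[Jacobi] macro 3: S0 reads c0=2 → after 1×micro: 1; S1 reads c1=0 → after 1×micro: -2; S2 reads c0=2 → after 1×micro: 2 ⇒ (c0=1, c1=-2, c2=2)
[Jacobi] macro 4: S0 reads c0=1 → after 1×micro: 2; S1 reads c1=-2 → after 1×micro: 0; S2 reads c0=1 → after 1×micro: 0 ⇒ (c0=2, c1=0, c2=0)
[Jacobi] macro 5: S0 reads c0=2 → after 1×micro: 1; S1 reads c1=0 → after 1×micro: -2; S2 reads c0=2 → after 1×micro: 2 ⇒ (c0=1, c1=-2, c2=2)
[Jacobi] macro 6: S0 reads c0=1 → after 1×micro: 2; S1 reads c1=-2 → after 1×micro: 0; S2 reads c0=1 → after 1×micro: 0 ⇒ (c0=2, c1=0, c2=0)
[Jacobi] macro 7: S0 reads c0=2 → after 1×micro: 1; S1 reads c1=0 → after 1×micro: -2; S2 reads c0=2 → after 1×micro: 2 ⇒ (c0=1, c1=-2, c2=2)
[Jacobi] macro 8: S0 reads c0=1 → after 1×micro: 2; S1 reads c1=-2 → after 1×micro: 0; S2 reads c0=1 → after 1×micro: 0 ⇒ (c0=2, c1=0, c2=0)
[Gauss-Seidel] macro 1: S0 reads c0=2 → after 1×micro: 1; S1 reads c1=0 → after 1×micro: -2; S2 reads c0=1 → after 1×micro: 3 ⇒ (c0=1, c1=-2, c2=3)
[Gauss-Seidel] macro 2: S0 reads c0=1 → after 1×micro: 2; S1 reads c1=-2 → after 1×micro: 0; S2 reads c0=2 → after 1×micro: 1 ⇒ (c0=2, c1=0, c2=1)
[Gauss-Seidel] macro 3: S0 reads c0=2 → after 1×micro: 1; S1 reads c1=0 → after 1×micro: -2; S2 reads c0=1 → after 1×micro: 3 ⇒ (c0=1, c1=-2, c2=3)
[Gauss-Seidel] macro 4: S0 reads c0=1 → after 1×micro: 2; S1 reads c1=-2 → after 1×micro: 0; S2 reads c0=2 → after 1×micro: 1 ⇒ (c0=2, c1=0, c2=1)
[Gauss-Seidel] macro 5: S0 reads c0=2 → after 1×micro: 1; S1 reads c1=0 → after 1×micro: -2; S2 reads c0=1 → after 1×micro: 3 ⇒ (c0=1, c1=-2, c2=3)
[Gauss-Seidel] macro 6: S0 reads c0=1 → after 1×micro: 2; S1 reads c1=-2 → after 1×micro: 0; S2 reads c0=2 → after 1×micro: 1 ⇒ (c0=2, c1=0, c2=1)
[Gauss-Seidel] macro 7: S0 reads c0=2 → after 1×micro: 1; S1 reads c1=0 → after 1×micro: -2; S2 reads c0=1 → after 1×micro: 3 ⇒ (c0=1, c1=-2, c2=3)
[Gauss-Seidel] macro 8: S0 reads c0=1 → after 1×micro: 2; S1 reads c1=-2 → after 1×micro: 0; S2 reads c0=2 → after 1×micro: 1 ⇒ (c0=2, c1=0, c2=1)

first divergence at macro-step: 1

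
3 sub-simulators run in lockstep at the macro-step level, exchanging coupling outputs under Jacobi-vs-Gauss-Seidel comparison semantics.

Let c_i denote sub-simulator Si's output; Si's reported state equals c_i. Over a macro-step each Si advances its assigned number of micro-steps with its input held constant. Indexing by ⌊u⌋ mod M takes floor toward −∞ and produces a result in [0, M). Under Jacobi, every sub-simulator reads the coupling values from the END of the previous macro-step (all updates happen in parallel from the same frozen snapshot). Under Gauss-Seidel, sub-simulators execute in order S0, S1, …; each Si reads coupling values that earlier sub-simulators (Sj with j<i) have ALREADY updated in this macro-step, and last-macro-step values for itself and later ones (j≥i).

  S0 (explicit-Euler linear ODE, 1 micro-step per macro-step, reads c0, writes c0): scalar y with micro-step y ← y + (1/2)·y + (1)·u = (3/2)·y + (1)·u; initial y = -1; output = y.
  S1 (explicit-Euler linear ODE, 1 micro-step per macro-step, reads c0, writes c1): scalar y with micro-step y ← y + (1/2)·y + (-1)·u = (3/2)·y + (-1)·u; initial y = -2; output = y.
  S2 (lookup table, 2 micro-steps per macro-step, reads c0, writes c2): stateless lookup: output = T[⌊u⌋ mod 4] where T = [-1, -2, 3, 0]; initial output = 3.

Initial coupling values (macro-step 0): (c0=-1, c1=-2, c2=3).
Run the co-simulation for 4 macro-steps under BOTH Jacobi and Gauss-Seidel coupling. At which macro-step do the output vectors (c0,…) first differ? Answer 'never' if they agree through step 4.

first divergence at macro-step: 1

[Jacobi] macro 1: S0 reads c0=-1 → after 1×micro: -5/2; S1 reads c0=-1 → after 1×micro: -2; S2 reads c0=-1 → after 2×micro: 0 ⇒ (c0=-5/2, c1=-2, c2=0)
[Jacobi] macro 2: S0 reads c0=-5/2 → after 1×micro: -25/4; S1 reads c0=-5/2 → after 1×micro: -1/2; S2 reads c0=-5/2 → after 2×micro: -2 ⇒ (c0=-25/4, c1=-1/2, c2=-2)
[Jacobi] macro 3: S0 reads c0=-25/4 → after 1×micro: -125/8; S1 reads c0=-25/4 → after 1×micro: 11/2; S2 reads c0=-25/4 → after 2×micro: -2 ⇒ (c0=-125/8, c1=11/2, c2=-2)
[Jacobi] macro 4: S0 reads c0=-125/8 → after 1×micro: -625/16; S1 reads c0=-125/8 → after 1×micro: 191/8; S2 reads c0=-125/8 → after 2×micro: -1 ⇒ (c0=-625/16, c1=191/8, c2=-1)
[Gauss-Seidel] macro 1: S0 reads c0=-1 → after 1×micro: -5/2; S1 reads c0=-5/2 → after 1×micro: -1/2; S2 reads c0=-5/2 → after 2×micro: -2 ⇒ (c0=-5/2, c1=-1/2, c2=-2)
[Gauss-Seidel] macro 2: S0 reads c0=-5/2 → after 1×micro: -25/4; S1 reads c0=-25/4 → after 1×micro: 11/2; S2 reads c0=-25/4 → after 2×micro: -2 ⇒ (c0=-25/4, c1=11/2, c2=-2)
[Gauss-Seidel] macro 3: S0 reads c0=-25/4 → after 1×micro: -125/8; S1 reads c0=-125/8 → after 1×micro: 191/8; S2 reads c0=-125/8 → after 2×micro: -1 ⇒ (c0=-125/8, c1=191/8, c2=-1)
[Gauss-Seidel] macro 4: S0 reads c0=-125/8 → after 1×micro: -625/16; S1 reads c0=-625/16 → after 1×micro: 599/8; S2 reads c0=-625/16 → after 2×micro: -1 ⇒ (c0=-625/16, c1=599/8, c2=-1)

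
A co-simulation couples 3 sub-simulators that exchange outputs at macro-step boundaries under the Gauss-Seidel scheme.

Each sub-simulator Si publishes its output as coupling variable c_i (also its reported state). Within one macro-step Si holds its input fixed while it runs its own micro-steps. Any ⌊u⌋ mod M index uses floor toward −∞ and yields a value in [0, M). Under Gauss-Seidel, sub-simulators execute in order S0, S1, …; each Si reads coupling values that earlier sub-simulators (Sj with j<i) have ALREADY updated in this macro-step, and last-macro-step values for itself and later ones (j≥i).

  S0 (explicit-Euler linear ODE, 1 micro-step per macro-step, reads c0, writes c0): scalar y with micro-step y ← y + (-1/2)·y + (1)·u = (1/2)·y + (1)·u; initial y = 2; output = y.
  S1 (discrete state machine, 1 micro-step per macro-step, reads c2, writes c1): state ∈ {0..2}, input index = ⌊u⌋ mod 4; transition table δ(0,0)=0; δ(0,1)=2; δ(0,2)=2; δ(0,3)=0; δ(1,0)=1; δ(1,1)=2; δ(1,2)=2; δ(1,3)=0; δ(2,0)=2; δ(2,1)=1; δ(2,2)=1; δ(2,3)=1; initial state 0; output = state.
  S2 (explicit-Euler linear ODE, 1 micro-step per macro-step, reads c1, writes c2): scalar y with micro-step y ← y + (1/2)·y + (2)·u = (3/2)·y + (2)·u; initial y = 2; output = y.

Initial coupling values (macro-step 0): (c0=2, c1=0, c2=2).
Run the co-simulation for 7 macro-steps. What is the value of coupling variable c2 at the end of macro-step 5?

macro 1: S0 reads c0=2 → after 1×micro: 3; S1 reads c2=2 → after 1×micro: 2; S2 reads c1=2 → after 1×micro: 7 ⇒ (c0=3, c1=2, c2=7)
macro 2: S0 reads c0=3 → after 1×micro: 9/2; S1 reads c2=7 → after 1×micro: 1; S2 reads c1=1 → after 1×micro: 25/2 ⇒ (c0=9/2, c1=1, c2=25/2)
macro 3: S0 reads c0=9/2 → after 1×micro: 27/4; S1 reads c2=25/2 → after 1×micro: 1; S2 reads c1=1 → after 1×micro: 83/4 ⇒ (c0=27/4, c1=1, c2=83/4)
macro 4: S0 reads c0=27/4 → after 1×micro: 81/8; S1 reads c2=83/4 → after 1×micro: 1; S2 reads c1=1 → after 1×micro: 265/8 ⇒ (c0=81/8, c1=1, c2=265/8)
macro 5: S0 reads c0=81/8 → after 1×micro: 243/16; S1 reads c2=265/8 → after 1×micro: 2; S2 reads c1=2 → after 1×micro: 859/16 ⇒ (c0=243/16, c1=2, c2=859/16)
macro 6: S0 reads c0=243/16 → after 1×micro: 729/32; S1 reads c2=859/16 → after 1×micro: 1; S2 reads c1=1 → after 1×micro: 2641/32 ⇒ (c0=729/32, c1=1, c2=2641/32)
macro 7: S0 reads c0=729/32 → after 1×micro: 2187/64; S1 reads c2=2641/32 → after 1×micro: 2; S2 reads c1=2 → after 1×micro: 8179/64 ⇒ (c0=2187/64, c1=2, c2=8179/64)

c2 at macro-step 5 = 859/16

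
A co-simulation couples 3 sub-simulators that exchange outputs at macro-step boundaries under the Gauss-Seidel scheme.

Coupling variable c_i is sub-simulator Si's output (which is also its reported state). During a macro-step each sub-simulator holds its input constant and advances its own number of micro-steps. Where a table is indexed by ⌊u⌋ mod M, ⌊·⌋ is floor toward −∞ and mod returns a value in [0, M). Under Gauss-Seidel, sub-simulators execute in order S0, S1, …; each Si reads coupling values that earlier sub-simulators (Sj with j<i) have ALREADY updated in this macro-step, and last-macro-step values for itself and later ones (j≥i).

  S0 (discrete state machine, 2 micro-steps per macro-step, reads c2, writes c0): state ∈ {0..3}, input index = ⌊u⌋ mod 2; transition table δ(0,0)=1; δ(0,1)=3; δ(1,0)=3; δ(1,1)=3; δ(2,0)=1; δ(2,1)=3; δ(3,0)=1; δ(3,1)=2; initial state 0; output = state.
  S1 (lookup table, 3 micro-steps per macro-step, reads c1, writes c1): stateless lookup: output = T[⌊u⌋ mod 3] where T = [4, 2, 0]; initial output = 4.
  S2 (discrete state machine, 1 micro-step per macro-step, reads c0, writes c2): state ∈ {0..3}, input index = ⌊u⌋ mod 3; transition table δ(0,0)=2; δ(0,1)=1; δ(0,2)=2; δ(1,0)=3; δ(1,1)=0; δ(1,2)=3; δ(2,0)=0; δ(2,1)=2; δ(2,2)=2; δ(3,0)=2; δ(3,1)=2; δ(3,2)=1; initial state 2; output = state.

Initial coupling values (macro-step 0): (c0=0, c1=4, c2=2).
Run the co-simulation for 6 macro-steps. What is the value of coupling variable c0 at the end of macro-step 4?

macro 1: S0 reads c2=2 → after 2×micro: 3; S1 reads c1=4 → after 3×micro: 2; S2 reads c0=3 → after 1×micro: 0 ⇒ (c0=3, c1=2, c2=0)
macro 2: S0 reads c2=0 → after 2×micro: 3; S1 reads c1=2 → after 3×micro: 0; S2 reads c0=3 → after 1×micro: 2 ⇒ (c0=3, c1=0, c2=2)
macro 3: S0 reads c2=2 → after 2×micro: 3; S1 reads c1=0 → after 3×micro: 4; S2 reads c0=3 → after 1×micro: 0 ⇒ (c0=3, c1=4, c2=0)
macro 4: S0 reads c2=0 → after 2×micro: 3; S1 reads c1=4 → after 3×micro: 2; S2 reads c0=3 → after 1×micro: 2 ⇒ (c0=3, c1=2, c2=2)
macro 5: S0 reads c2=2 → after 2×micro: 3; S1 reads c1=2 → after 3×micro: 0; S2 reads c0=3 → after 1×micro: 0 ⇒ (c0=3, c1=0, c2=0)
macro 6: S0 reads c2=0 → after 2×micro: 3; S1 reads c1=0 → after 3×micro: 4; S2 reads c0=3 → after 1×micro: 2 ⇒ (c0=3, c1=4, c2=2)

c0 at macro-step 4 = 3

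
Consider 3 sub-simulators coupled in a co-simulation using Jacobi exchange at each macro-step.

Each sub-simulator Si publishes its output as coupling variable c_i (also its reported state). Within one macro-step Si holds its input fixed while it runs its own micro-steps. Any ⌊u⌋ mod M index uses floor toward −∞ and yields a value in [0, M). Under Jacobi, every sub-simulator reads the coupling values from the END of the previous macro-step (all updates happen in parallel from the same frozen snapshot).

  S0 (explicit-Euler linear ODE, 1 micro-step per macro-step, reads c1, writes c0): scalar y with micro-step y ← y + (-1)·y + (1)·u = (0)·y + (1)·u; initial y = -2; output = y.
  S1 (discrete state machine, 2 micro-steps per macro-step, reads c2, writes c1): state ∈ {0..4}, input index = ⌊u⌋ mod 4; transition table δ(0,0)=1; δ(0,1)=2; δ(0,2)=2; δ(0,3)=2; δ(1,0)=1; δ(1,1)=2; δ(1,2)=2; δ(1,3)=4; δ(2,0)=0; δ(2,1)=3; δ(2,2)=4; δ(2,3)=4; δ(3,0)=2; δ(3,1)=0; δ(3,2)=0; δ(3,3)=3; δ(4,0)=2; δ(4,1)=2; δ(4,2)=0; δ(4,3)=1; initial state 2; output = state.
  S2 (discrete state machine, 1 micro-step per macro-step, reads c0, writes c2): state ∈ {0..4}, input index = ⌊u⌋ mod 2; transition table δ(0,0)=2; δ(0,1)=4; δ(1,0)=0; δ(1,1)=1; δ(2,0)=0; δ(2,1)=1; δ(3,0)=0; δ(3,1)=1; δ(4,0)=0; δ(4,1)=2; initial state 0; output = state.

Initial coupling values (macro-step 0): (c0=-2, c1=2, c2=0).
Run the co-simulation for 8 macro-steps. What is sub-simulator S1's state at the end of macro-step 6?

macro 1: S0 reads c1=2 → after 1×micro: 2; S1 reads c2=0 → after 2×micro: 1; S2 reads c0=-2 → after 1×micro: 2 ⇒ (c0=2, c1=1, c2=2)
macro 2: S0 reads c1=1 → after 1×micro: 1; S1 reads c2=2 → after 2×micro: 4; S2 reads c0=2 → after 1×micro: 0 ⇒ (c0=1, c1=4, c2=0)
macro 3: S0 reads c1=4 → after 1×micro: 4; S1 reads c2=0 → after 2×micro: 0; S2 reads c0=1 → after 1×micro: 4 ⇒ (c0=4, c1=0, c2=4)
macro 4: S0 reads c1=0 → after 1×micro: 0; S1 reads c2=4 → after 2×micro: 1; S2 reads c0=4 → after 1×micro: 0 ⇒ (c0=0, c1=1, c2=0)
macro 5: S0 reads c1=1 → after 1×micro: 1; S1 reads c2=0 → after 2×micro: 1; S2 reads c0=0 → after 1×micro: 2 ⇒ (c0=1, c1=1, c2=2)
macro 6: S0 reads c1=1 → after 1×micro: 1; S1 reads c2=2 → after 2×micro: 4; S2 reads c0=1 → after 1×micro: 1 ⇒ (c0=1, c1=4, c2=1)
macro 7: S0 reads c1=4 → after 1×micro: 4; S1 reads c2=1 → after 2×micro: 3; S2 reads c0=1 → after 1×micro: 1 ⇒ (c0=4, c1=3, c2=1)
macro 8: S0 reads c1=3 → after 1×micro: 3; S1 reads c2=1 → after 2×micro: 2; S2 reads c0=4 → after 1×micro: 0 ⇒ (c0=3, c1=2, c2=0)

S1 state at macro-step 6 = 4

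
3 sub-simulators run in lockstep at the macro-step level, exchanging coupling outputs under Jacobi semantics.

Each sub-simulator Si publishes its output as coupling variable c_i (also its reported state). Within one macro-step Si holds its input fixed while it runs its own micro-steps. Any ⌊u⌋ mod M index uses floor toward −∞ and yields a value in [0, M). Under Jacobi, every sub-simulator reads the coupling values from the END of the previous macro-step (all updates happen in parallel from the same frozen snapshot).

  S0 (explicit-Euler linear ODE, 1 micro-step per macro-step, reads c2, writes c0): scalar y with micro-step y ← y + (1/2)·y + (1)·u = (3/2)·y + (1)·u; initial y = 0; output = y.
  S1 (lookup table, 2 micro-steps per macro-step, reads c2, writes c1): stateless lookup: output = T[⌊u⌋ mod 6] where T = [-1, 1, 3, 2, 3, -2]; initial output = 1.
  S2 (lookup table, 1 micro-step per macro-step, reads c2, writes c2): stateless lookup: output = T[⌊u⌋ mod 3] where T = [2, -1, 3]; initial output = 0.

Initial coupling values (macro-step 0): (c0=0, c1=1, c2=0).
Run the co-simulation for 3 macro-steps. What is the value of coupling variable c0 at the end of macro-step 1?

c0 at macro-step 1 = 0

macro 1: S0 reads c2=0 → after 1×micro: 0; S1 reads c2=0 → after 2×micro: -1; S2 reads c2=0 → after 1×micro: 2 ⇒ (c0=0, c1=-1, c2=2)
macro 2: S0 reads c2=2 → after 1×micro: 2; S1 reads c2=2 → after 2×micro: 3; S2 reads c2=2 → after 1×micro: 3 ⇒ (c0=2, c1=3, c2=3)
macro 3: S0 reads c2=3 → after 1×micro: 6; S1 reads c2=3 → after 2×micro: 2; S2 reads c2=3 → after 1×micro: 2 ⇒ (c0=6, c1=2, c2=2)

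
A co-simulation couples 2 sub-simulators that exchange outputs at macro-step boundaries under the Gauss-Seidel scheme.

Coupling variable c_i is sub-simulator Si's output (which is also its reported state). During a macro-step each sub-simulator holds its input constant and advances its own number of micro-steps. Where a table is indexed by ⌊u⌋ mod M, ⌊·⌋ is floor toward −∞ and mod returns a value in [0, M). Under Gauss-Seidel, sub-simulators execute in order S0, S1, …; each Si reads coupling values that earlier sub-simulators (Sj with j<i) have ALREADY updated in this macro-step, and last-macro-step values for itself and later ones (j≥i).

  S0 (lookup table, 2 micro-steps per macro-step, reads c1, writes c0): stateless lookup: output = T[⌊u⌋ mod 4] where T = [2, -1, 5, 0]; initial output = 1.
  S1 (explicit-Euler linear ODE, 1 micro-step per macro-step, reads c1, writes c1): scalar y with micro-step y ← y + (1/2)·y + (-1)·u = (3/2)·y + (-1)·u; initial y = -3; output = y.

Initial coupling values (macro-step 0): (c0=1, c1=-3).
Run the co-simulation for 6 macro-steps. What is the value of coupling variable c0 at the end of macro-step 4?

c0 at macro-step 4 = 0

macro 1: S0 reads c1=-3 → after 2×micro: -1; S1 reads c1=-3 → after 1×micro: -3/2 ⇒ (c0=-1, c1=-3/2)
macro 2: S0 reads c1=-3/2 → after 2×micro: 5; S1 reads c1=-3/2 → after 1×micro: -3/4 ⇒ (c0=5, c1=-3/4)
macro 3: S0 reads c1=-3/4 → after 2×micro: 0; S1 reads c1=-3/4 → after 1×micro: -3/8 ⇒ (c0=0, c1=-3/8)
macro 4: S0 reads c1=-3/8 → after 2×micro: 0; S1 reads c1=-3/8 → after 1×micro: -3/16 ⇒ (c0=0, c1=-3/16)
macro 5: S0 reads c1=-3/16 → after 2×micro: 0; S1 reads c1=-3/16 → after 1×micro: -3/32 ⇒ (c0=0, c1=-3/32)
macro 6: S0 reads c1=-3/32 → after 2×micro: 0; S1 reads c1=-3/32 → after 1×micro: -3/64 ⇒ (c0=0, c1=-3/64)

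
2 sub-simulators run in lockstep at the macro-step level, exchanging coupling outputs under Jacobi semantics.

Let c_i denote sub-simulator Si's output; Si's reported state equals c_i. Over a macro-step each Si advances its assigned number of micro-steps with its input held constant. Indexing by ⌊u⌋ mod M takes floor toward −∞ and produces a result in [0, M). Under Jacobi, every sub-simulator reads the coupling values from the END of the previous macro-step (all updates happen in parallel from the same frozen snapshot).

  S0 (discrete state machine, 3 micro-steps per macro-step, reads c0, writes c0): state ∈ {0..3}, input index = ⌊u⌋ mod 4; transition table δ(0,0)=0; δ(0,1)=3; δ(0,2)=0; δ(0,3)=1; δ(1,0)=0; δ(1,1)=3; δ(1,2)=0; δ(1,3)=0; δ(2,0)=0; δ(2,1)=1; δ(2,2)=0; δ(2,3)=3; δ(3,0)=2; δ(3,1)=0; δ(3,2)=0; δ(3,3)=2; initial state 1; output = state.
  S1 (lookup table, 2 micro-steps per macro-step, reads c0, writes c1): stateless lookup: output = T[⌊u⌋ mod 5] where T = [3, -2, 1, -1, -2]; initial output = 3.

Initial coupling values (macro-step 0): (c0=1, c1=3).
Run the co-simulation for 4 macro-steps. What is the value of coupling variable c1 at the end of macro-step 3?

c1 at macro-step 3 = 1

macro 1: S0 reads c0=1 → after 3×micro: 3; S1 reads c0=1 → after 2×micro: -2 ⇒ (c0=3, c1=-2)
macro 2: S0 reads c0=3 → after 3×micro: 2; S1 reads c0=3 → after 2×micro: -1 ⇒ (c0=2, c1=-1)
macro 3: S0 reads c0=2 → after 3×micro: 0; S1 reads c0=2 → after 2×micro: 1 ⇒ (c0=0, c1=1)
macro 4: S0 reads c0=0 → after 3×micro: 0; S1 reads c0=0 → after 2×micro: 3 ⇒ (c0=0, c1=3)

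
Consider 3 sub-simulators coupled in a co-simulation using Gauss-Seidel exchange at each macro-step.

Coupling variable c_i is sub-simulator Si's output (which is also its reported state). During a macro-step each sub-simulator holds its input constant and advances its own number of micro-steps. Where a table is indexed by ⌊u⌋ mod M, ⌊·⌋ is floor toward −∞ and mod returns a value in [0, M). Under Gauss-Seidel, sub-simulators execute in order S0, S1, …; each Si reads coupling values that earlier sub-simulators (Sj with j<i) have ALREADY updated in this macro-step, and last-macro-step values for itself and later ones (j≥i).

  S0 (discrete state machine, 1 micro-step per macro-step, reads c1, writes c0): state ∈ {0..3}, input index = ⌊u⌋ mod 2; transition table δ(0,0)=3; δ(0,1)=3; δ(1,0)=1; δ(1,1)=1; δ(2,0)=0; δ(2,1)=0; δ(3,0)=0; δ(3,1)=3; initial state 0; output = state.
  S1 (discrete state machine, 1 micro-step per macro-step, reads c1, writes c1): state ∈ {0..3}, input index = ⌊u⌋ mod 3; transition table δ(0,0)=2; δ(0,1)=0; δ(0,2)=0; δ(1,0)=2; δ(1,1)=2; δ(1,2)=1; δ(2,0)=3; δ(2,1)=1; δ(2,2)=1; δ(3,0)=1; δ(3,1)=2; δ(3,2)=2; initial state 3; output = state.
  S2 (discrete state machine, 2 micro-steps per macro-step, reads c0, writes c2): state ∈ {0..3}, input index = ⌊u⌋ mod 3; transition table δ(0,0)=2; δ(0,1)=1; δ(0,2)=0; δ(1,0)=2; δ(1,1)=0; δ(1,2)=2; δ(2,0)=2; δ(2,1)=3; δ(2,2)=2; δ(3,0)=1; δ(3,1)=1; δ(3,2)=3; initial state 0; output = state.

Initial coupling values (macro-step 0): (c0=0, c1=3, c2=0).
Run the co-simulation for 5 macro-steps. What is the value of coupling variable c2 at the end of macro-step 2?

macro 1: S0 reads c1=3 → after 1×micro: 3; S1 reads c1=3 → after 1×micro: 1; S2 reads c0=3 → after 2×micro: 2 ⇒ (c0=3, c1=1, c2=2)
macro 2: S0 reads c1=1 → after 1×micro: 3; S1 reads c1=1 → after 1×micro: 2; S2 reads c0=3 → after 2×micro: 2 ⇒ (c0=3, c1=2, c2=2)
macro 3: S0 reads c1=2 → after 1×micro: 0; S1 reads c1=2 → after 1×micro: 1; S2 reads c0=0 → after 2×micro: 2 ⇒ (c0=0, c1=1, c2=2)
macro 4: S0 reads c1=1 → after 1×micro: 3; S1 reads c1=1 → after 1×micro: 2; S2 reads c0=3 → after 2×micro: 2 ⇒ (c0=3, c1=2, c2=2)
macro 5: S0 reads c1=2 → after 1×micro: 0; S1 reads c1=2 → after 1×micro: 1; S2 reads c0=0 → after 2×micro: 2 ⇒ (c0=0, c1=1, c2=2)

c2 at macro-step 2 = 2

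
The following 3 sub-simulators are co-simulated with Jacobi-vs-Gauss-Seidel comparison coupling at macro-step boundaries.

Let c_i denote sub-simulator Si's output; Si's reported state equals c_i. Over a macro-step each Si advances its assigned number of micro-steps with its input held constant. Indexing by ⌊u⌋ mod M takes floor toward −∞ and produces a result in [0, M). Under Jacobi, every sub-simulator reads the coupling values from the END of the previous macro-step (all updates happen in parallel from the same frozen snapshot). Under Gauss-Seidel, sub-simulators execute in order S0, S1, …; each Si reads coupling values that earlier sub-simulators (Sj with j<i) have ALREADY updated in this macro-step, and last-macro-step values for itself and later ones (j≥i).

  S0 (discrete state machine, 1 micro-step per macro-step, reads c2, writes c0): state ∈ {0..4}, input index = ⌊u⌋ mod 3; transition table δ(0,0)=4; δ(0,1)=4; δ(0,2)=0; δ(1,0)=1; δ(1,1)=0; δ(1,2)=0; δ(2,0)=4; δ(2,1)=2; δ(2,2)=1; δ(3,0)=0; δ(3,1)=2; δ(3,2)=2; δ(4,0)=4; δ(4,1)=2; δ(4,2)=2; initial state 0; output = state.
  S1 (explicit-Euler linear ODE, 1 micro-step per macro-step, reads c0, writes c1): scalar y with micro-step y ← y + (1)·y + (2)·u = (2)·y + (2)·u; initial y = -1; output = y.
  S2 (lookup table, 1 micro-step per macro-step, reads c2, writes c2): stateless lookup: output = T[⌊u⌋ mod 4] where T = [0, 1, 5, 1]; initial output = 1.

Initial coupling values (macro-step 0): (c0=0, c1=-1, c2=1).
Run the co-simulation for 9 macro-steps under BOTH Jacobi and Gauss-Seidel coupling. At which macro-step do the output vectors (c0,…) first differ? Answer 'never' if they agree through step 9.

[Jacobi] macro 1: S0 reads c2=1 → after 1×micro: 4; S1 reads c0=0 → after 1×micro: -2; S2 reads c2=1 → after 1×micro: 1 ⇒ (c0=4, c1=-2, c2=1)
[Jacobi] macro 2: S0 reads c2=1 → after 1×micro: 2; S1 reads c0=4 → after 1×micro: 4; S2 reads c2=1 → after 1×micro: 1 ⇒ (c0=2, c1=4, c2=1)
[Jacobi] macro 3: S0 reads c2=1 → after 1×micro: 2; S1 reads c0=2 → after 1×micro: 12; S2 reads c2=1 → after 1×micro: 1 ⇒ (c0=2, c1=12, c2=1)
[Jacobi] macro 4: S0 reads c2=1 → after 1×micro: 2; S1 reads c0=2 → after 1×micro: 28; S2 reads c2=1 → after 1×micro: 1 ⇒ (c0=2, c1=28, c2=1)
[Jacobi] macro 5: S0 reads c2=1 → after 1×micro: 2; S1 reads c0=2 → after 1×micro: 60; S2 reads c2=1 → after 1×micro: 1 ⇒ (c0=2, c1=60, c2=1)
[Jacobi] macro 6: S0 reads c2=1 → after 1×micro: 2; S1 reads c0=2 → after 1×micro: 124; S2 reads c2=1 → after 1×micro: 1 ⇒ (c0=2, c1=124, c2=1)
[Jacobi] macro 7: S0 reads c2=1 → after 1×micro: 2; S1 reads c0=2 → after 1×micro: 252; S2 reads c2=1 → after 1×micro: 1 ⇒ (c0=2, c1=252, c2=1)
[Jacobi] macro 8: S0 reads c2=1 → after 1×micro: 2; S1 reads c0=2 → after 1×micro: 508; S2 reads c2=1 → after 1×micro: 1 ⇒ (c0=2, c1=508, c2=1)
[Jacobi] macro 9: S0 reads c2=1 → after 1×micro: 2; S1 reads c0=2 → after 1×micro: 1020; S2 reads c2=1 → after 1×micro: 1 ⇒ (c0=2, c1=1020, c2=1)
[Gauss-Seidel] macro 1: S0 reads c2=1 → after 1×micro: 4; S1 reads c0=4 → after 1×micro: 6; S2 reads c2=1 → after 1×micro: 1 ⇒ (c0=4, c1=6, c2=1)
[Gauss-Seidel] macro 2: S0 reads c2=1 → after 1×micro: 2; S1 reads c0=2 → after 1×micro: 16; S2 reads c2=1 → after 1×micro: 1 ⇒ (c0=2, c1=16, c2=1)
[Gauss-Seidel] macro 3: S0 reads c2=1 → after 1×micro: 2; S1 reads c0=2 → after 1×micro: 36; S2 reads c2=1 → after 1×micro: 1 ⇒ (c0=2, c1=36, c2=1)
[Gauss-Seidel] macro 4: S0 reads c2=1 → after 1×micro: 2; S1 reads c0=2 → after 1×micro: 76; S2 reads c2=1 → after 1×micro: 1 ⇒ (c0=2, c1=76, c2=1)
[Gauss-Seidel] macro 5: S0 reads c2=1 → after 1×micro: 2; S1 reads c0=2 → after 1×micro: 156; S2 reads c2=1 → after 1×micro: 1 ⇒ (c0=2, c1=156, c2=1)
[Gauss-Seidel] macro 6: S0 reads c2=1 → after 1×micro: 2; S1 reads c0=2 → after 1×micro: 316; S2 reads c2=1 → after 1×micro: 1 ⇒ (c0=2, c1=316, c2=1)
[Gauss-Seidel] macro 7: S0 reads c2=1 → after 1×micro: 2; S1 reads c0=2 → after 1×micro: 636; S2 reads c2=1 → after 1×micro: 1 ⇒ (c0=2, c1=636, c2=1)
[Gauss-Seidel] macro 8: S0 reads c2=1 → after 1×micro: 2; S1 reads c0=2 → after 1×micro: 1276; S2 reads c2=1 → after 1×micro: 1 ⇒ (c0=2, c1=1276, c2=1)
[Gauss-Seidel] macro 9: S0 reads c2=1 → after 1×micro: 2; S1 reads c0=2 → after 1×micro: 2556; S2 reads c2=1 → after 1×micro: 1 ⇒ (c0=2, c1=2556, c2=1)

first divergence at macro-step: 1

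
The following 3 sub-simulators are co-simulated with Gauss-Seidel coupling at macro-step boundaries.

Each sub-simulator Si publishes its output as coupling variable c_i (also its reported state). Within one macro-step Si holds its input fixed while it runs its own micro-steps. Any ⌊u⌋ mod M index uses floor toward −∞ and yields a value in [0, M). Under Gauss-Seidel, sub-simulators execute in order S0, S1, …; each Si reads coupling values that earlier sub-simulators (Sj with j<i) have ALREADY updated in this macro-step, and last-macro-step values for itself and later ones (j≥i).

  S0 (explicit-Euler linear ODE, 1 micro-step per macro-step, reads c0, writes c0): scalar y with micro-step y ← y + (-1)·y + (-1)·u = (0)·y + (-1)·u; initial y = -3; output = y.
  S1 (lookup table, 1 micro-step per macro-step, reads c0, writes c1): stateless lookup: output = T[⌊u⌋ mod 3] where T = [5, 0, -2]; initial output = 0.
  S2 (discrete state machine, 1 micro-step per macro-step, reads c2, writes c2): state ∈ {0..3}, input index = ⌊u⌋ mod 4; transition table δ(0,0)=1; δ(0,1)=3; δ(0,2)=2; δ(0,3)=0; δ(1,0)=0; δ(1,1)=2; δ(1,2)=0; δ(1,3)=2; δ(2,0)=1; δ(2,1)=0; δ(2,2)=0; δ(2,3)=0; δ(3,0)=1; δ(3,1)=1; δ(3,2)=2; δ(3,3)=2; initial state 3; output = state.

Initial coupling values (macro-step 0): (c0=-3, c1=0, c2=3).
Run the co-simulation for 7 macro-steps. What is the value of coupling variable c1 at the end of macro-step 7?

c1 at macro-step 7 = 5

macro 1: S0 reads c0=-3 → after 1×micro: 3; S1 reads c0=3 → after 1×micro: 5; S2 reads c2=3 → after 1×micro: 2 ⇒ (c0=3, c1=5, c2=2)
macro 2: S0 reads c0=3 → after 1×micro: -3; S1 reads c0=-3 → after 1×micro: 5; S2 reads c2=2 → after 1×micro: 0 ⇒ (c0=-3, c1=5, c2=0)
macro 3: S0 reads c0=-3 → after 1×micro: 3; S1 reads c0=3 → after 1×micro: 5; S2 reads c2=0 → after 1×micro: 1 ⇒ (c0=3, c1=5, c2=1)
macro 4: S0 reads c0=3 → after 1×micro: -3; S1 reads c0=-3 → after 1×micro: 5; S2 reads c2=1 → after 1×micro: 2 ⇒ (c0=-3, c1=5, c2=2)
macro 5: S0 reads c0=-3 → after 1×micro: 3; S1 reads c0=3 → after 1×micro: 5; S2 reads c2=2 → after 1×micro: 0 ⇒ (c0=3, c1=5, c2=0)
macro 6: S0 reads c0=3 → after 1×micro: -3; S1 reads c0=-3 → after 1×micro: 5; S2 reads c2=0 → after 1×micro: 1 ⇒ (c0=-3, c1=5, c2=1)
macro 7: S0 reads c0=-3 → after 1×micro: 3; S1 reads c0=3 → after 1×micro: 5; S2 reads c2=1 → after 1×micro: 2 ⇒ (c0=3, c1=5, c2=2)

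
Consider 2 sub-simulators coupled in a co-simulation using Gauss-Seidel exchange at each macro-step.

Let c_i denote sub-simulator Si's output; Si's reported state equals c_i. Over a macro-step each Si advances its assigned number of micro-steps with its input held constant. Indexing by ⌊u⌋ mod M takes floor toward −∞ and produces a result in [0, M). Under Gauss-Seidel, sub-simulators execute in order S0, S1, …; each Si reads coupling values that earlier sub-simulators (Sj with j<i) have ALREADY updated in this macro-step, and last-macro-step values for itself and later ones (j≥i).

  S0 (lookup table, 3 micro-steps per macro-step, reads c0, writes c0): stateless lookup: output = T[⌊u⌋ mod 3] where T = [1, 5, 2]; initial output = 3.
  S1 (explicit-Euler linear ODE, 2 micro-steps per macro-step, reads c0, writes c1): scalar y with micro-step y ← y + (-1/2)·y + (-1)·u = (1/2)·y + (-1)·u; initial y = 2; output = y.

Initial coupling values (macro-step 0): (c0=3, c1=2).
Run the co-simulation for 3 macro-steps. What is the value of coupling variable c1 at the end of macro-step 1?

macro 1: S0 reads c0=3 → after 3×micro: 1; S1 reads c0=1 → after 2×micro: -1 ⇒ (c0=1, c1=-1)
macro 2: S0 reads c0=1 → after 3×micro: 5; S1 reads c0=5 → after 2×micro: -31/4 ⇒ (c0=5, c1=-31/4)
macro 3: S0 reads c0=5 → after 3×micro: 2; S1 reads c0=2 → after 2×micro: -79/16 ⇒ (c0=2, c1=-79/16)

c1 at macro-step 1 = -1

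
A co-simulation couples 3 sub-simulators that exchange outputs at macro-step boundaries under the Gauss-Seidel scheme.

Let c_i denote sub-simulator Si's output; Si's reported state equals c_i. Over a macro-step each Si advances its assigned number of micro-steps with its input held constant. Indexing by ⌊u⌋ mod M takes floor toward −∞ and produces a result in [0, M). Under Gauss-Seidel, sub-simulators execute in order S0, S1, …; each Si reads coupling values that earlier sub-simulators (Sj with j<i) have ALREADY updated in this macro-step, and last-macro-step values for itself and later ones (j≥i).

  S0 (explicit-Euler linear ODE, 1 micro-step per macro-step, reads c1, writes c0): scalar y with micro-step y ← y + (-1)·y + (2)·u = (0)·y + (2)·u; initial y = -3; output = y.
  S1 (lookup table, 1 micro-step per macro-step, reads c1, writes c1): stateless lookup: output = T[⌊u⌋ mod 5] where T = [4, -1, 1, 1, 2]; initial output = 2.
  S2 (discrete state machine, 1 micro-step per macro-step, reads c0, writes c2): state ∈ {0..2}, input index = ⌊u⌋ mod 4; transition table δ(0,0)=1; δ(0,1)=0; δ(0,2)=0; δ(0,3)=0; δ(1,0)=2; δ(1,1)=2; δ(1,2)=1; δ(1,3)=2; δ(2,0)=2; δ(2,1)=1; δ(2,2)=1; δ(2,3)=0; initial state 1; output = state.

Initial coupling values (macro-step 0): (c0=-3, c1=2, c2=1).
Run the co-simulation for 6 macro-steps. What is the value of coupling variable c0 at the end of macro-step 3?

macro 1: S0 reads c1=2 → after 1×micro: 4; S1 reads c1=2 → after 1×micro: 1; S2 reads c0=4 → after 1×micro: 2 ⇒ (c0=4, c1=1, c2=2)
macro 2: S0 reads c1=1 → after 1×micro: 2; S1 reads c1=1 → after 1×micro: -1; S2 reads c0=2 → after 1×micro: 1 ⇒ (c0=2, c1=-1, c2=1)
macro 3: S0 reads c1=-1 → after 1×micro: -2; S1 reads c1=-1 → after 1×micro: 2; S2 reads c0=-2 → after 1×micro: 1 ⇒ (c0=-2, c1=2, c2=1)
macro 4: S0 reads c1=2 → after 1×micro: 4; S1 reads c1=2 → after 1×micro: 1; S2 reads c0=4 → after 1×micro: 2 ⇒ (c0=4, c1=1, c2=2)
macro 5: S0 reads c1=1 → after 1×micro: 2; S1 reads c1=1 → after 1×micro: -1; S2 reads c0=2 → after 1×micro: 1 ⇒ (c0=2, c1=-1, c2=1)
macro 6: S0 reads c1=-1 → after 1×micro: -2; S1 reads c1=-1 → after 1×micro: 2; S2 reads c0=-2 → after 1×micro: 1 ⇒ (c0=-2, c1=2, c2=1)

c0 at macro-step 3 = -2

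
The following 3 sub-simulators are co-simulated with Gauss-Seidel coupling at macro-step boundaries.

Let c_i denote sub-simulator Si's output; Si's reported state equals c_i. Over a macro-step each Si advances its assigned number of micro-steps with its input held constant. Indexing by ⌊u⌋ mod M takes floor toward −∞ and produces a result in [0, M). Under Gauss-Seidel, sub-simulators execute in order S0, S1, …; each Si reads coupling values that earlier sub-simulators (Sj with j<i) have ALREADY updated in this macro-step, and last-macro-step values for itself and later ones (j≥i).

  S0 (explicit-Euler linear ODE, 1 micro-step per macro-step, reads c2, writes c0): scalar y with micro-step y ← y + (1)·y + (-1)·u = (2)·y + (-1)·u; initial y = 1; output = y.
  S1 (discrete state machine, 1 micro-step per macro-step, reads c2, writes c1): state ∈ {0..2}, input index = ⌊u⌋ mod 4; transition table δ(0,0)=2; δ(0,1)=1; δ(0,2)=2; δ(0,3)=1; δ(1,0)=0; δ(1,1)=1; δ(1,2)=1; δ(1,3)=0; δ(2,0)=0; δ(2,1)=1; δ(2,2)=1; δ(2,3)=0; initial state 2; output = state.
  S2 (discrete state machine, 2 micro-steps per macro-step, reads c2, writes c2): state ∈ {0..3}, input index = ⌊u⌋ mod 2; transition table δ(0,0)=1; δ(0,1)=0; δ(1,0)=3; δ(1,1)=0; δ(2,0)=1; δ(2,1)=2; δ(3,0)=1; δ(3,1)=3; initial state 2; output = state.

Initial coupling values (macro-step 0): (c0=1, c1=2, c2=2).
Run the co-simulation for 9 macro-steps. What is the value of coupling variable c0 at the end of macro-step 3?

macro 1: S0 reads c2=2 → after 1×micro: 0; S1 reads c2=2 → after 1×micro: 1; S2 reads c2=2 → after 2×micro: 3 ⇒ (c0=0, c1=1, c2=3)
macro 2: S0 reads c2=3 → after 1×micro: -3; S1 reads c2=3 → after 1×micro: 0; S2 reads c2=3 → after 2×micro: 3 ⇒ (c0=-3, c1=0, c2=3)
macro 3: S0 reads c2=3 → after 1×micro: -9; S1 reads c2=3 → after 1×micro: 1; S2 reads c2=3 → after 2×micro: 3 ⇒ (c0=-9, c1=1, c2=3)
macro 4: S0 reads c2=3 → after 1×micro: -21; S1 reads c2=3 → after 1×micro: 0; S2 reads c2=3 → after 2×micro: 3 ⇒ (c0=-21, c1=0, c2=3)
macro 5: S0 reads c2=3 → after 1×micro: -45; S1 reads c2=3 → after 1×micro: 1; S2 reads c2=3 → after 2×micro: 3 ⇒ (c0=-45, c1=1, c2=3)
macro 6: S0 reads c2=3 → after 1×micro: -93; S1 reads c2=3 → after 1×micro: 0; S2 reads c2=3 → after 2×micro: 3 ⇒ (c0=-93, c1=0, c2=3)
macro 7: S0 reads c2=3 → after 1×micro: -189; S1 reads c2=3 → after 1×micro: 1; S2 reads c2=3 → after 2×micro: 3 ⇒ (c0=-189, c1=1, c2=3)
macro 8: S0 reads c2=3 → after 1×micro: -381; S1 reads c2=3 → after 1×micro: 0; S2 reads c2=3 → after 2×micro: 3 ⇒ (c0=-381, c1=0, c2=3)
macro 9: S0 reads c2=3 → after 1×micro: -765; S1 reads c2=3 → after 1×micro: 1; S2 reads c2=3 → after 2×micro: 3 ⇒ (c0=-765, c1=1, c2=3)

c0 at macro-step 3 = -9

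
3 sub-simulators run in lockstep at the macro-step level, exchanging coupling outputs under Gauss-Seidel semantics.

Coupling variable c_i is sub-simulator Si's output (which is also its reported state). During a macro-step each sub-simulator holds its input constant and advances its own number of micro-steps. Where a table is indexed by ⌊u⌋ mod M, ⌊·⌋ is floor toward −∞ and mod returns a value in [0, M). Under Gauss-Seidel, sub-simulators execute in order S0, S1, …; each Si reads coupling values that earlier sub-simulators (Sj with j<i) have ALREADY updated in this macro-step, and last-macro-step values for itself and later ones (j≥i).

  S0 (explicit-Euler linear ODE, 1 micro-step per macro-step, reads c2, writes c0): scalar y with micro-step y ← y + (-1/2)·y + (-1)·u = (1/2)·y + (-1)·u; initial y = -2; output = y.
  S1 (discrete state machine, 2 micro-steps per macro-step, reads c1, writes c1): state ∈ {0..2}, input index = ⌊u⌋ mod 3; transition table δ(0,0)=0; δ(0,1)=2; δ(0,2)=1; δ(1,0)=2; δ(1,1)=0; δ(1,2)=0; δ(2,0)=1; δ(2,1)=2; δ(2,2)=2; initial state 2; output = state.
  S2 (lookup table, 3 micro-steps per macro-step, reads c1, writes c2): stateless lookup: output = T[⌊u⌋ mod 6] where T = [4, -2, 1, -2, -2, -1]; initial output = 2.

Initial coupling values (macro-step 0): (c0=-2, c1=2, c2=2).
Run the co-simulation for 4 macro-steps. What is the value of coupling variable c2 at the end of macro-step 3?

macro 1: S0 reads c2=2 → after 1×micro: -3; S1 reads c1=2 → after 2×micro: 2; S2 reads c1=2 → after 3×micro: 1 ⇒ (c0=-3, c1=2, c2=1)
macro 2: S0 reads c2=1 → after 1×micro: -5/2; S1 reads c1=2 → after 2×micro: 2; S2 reads c1=2 → after 3×micro: 1 ⇒ (c0=-5/2, c1=2, c2=1)
macro 3: S0 reads c2=1 → after 1×micro: -9/4; S1 reads c1=2 → after 2×micro: 2; S2 reads c1=2 → after 3×micro: 1 ⇒ (c0=-9/4, c1=2, c2=1)
macro 4: S0 reads c2=1 → after 1×micro: -17/8; S1 reads c1=2 → after 2×micro: 2; S2 reads c1=2 → after 3×micro: 1 ⇒ (c0=-17/8, c1=2, c2=1)

c2 at macro-step 3 = 1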